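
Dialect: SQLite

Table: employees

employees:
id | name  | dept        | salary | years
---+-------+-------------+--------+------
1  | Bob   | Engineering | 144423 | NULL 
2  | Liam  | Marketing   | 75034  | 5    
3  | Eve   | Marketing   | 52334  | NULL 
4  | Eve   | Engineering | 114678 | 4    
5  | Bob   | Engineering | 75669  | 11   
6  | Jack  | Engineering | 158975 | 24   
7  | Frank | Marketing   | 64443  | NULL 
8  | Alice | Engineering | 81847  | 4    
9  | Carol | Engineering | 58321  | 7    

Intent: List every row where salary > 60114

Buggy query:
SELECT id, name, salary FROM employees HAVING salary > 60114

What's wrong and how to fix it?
Bug: This is a non-aggregate query (no GROUP BY, no aggregates), so in SQLite the HAVING clause is invalid here; a row-level condition belongs in WHERE

Fix: Use WHERE for row-level filtering

Corrected query:
SELECT id, name, salary FROM employees WHERE salary > 60114

Result:
id | name  | salary
---+-------+-------
1  | Bob   | 144423
2  | Liam  | 75034 
4  | Eve   | 114678
5  | Bob   | 75669 
6  | Jack  | 158975
7  | Frank | 64443 
8  | Alice | 81847 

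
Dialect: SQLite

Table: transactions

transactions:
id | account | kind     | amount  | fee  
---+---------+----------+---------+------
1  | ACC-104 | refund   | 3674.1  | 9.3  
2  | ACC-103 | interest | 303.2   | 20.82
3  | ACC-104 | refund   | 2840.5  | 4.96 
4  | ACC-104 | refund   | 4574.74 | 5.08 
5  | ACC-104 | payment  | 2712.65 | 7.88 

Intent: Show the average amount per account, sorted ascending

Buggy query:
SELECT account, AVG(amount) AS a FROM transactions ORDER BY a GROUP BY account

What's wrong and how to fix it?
Bug: GROUP BY must precede ORDER BY

Fix: Reorder: SELECT … FROM … GROUP BY … ORDER BY …

Corrected query:
SELECT account, AVG(amount) AS a FROM transactions GROUP BY account ORDER BY a

Result:
account | a        
--------+----------
ACC-103 | 303.2    
ACC-104 | 3450.4975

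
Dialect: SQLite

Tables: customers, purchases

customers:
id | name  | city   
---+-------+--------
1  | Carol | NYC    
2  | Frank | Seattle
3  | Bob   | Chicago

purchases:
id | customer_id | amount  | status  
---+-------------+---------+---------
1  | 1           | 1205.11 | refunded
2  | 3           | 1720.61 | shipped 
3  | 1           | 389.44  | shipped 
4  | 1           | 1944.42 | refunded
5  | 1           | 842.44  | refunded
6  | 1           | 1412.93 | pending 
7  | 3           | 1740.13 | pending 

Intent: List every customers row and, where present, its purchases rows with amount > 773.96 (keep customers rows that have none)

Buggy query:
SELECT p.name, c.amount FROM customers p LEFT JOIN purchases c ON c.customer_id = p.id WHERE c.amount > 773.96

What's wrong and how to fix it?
Bug: A WHERE condition on the right-hand table after LEFT JOIN drops unmatched parents

Fix: Put 'c.amount > 773.96' in the JOIN's ON clause instead of WHERE

Corrected query:
SELECT p.name, c.amount FROM customers p LEFT JOIN purchases c ON c.customer_id = p.id AND c.amount > 773.96

Result:
name  | amount 
------+--------
Carol | 842.44 
Carol | 1205.11
Carol | 1412.93
Carol | 1944.42
Frank | NULL   
Bob   | 1720.61
Bob   | 1740.13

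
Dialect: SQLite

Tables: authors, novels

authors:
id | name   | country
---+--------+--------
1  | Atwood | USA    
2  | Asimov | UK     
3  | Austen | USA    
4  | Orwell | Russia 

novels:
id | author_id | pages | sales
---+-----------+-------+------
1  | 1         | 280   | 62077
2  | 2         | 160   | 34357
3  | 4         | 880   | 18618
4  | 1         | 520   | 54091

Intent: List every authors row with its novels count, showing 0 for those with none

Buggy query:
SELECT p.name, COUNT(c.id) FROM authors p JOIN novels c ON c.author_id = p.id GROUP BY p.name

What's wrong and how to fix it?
Bug: An inner join excludes parents with zero children

Fix: Use LEFT JOIN so parents without children still appear (COUNT(c.id) gives 0)

Corrected query:
SELECT p.name, COUNT(c.id) FROM authors p LEFT JOIN novels c ON c.author_id = p.id GROUP BY p.name

Result:
name   | COUNT(c.id)
-------+------------
Asimov | 1          
Atwood | 2          
Austen | 0          
Orwell | 1          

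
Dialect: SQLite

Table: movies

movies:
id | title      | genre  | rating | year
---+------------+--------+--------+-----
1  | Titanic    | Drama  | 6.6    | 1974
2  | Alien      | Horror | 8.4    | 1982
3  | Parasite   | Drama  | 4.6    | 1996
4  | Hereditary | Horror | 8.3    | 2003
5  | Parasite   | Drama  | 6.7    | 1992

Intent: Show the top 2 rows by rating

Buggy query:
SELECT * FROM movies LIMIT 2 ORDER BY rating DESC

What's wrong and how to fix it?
Bug: ORDER BY cannot follow LIMIT; LIMIT is the final clause

Fix: Swap the clauses: ORDER BY first, then LIMIT

Corrected query:
SELECT * FROM movies ORDER BY rating DESC LIMIT 2

Result:
id | title      | genre  | rating | year
---+------------+--------+--------+-----
2  | Alien      | Horror | 8.4    | 1982
4  | Hereditary | Horror | 8.3    | 2003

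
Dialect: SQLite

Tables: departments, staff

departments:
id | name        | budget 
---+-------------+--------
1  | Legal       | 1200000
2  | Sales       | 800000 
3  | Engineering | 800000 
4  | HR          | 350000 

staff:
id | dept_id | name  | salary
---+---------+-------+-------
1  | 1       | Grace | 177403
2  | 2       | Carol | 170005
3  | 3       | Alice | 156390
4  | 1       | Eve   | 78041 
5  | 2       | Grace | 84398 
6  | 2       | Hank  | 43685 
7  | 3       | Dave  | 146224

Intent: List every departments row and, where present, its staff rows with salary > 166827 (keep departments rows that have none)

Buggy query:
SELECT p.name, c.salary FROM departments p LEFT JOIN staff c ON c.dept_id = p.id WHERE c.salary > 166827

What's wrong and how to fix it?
Bug: A WHERE condition on the right-hand table after LEFT JOIN drops unmatched parents

Fix: Move the right-table condition into the ON clause so unmatched parents are kept

Corrected query:
SELECT p.name, c.salary FROM departments p LEFT JOIN staff c ON c.dept_id = p.id AND c.salary > 166827

Result:
name        | salary
------------+-------
Legal       | 177403
Sales       | 170005
Engineering | NULL  
HR          | NULL  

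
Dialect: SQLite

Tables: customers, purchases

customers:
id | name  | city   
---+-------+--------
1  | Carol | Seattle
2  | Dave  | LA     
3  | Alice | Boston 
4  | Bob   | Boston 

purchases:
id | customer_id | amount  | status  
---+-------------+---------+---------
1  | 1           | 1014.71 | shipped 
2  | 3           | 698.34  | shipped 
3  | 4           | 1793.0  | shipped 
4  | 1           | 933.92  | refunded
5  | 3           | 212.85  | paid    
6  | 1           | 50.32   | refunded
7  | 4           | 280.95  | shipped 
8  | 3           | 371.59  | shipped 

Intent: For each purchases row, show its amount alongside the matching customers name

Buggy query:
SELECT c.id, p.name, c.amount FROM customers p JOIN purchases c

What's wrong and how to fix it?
Bug: JOIN with no ON clause produces a cartesian product; every purchases row pairs with every customers row

Fix: Specify the join condition linking the foreign key to the parent id

Corrected query:
SELECT c.id, p.name, c.amount FROM customers p JOIN purchases c ON c.customer_id = p.id

Result:
id | name  | amount 
---+-------+--------
1  | Carol | 1014.71
2  | Alice | 698.34 
3  | Bob   | 1793   
4  | Carol | 933.92 
5  | Alice | 212.85 
6  | Carol | 50.32  
7  | Bob   | 280.95 
8  | Alice | 371.59 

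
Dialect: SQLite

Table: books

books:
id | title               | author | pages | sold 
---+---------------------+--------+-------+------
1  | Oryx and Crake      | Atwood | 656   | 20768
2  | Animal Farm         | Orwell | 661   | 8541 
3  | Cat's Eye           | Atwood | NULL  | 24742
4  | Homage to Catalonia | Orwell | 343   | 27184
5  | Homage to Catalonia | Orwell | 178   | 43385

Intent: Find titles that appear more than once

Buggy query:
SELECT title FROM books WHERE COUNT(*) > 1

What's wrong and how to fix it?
Bug: COUNT(*) is an aggregate and cannot be used in WHERE

Fix: GROUP BY title, then filter groups with HAVING COUNT(*) > 1

Corrected query:
SELECT title FROM books GROUP BY title HAVING COUNT(*) > 1

Result:
title              
-------------------
Homage to Catalonia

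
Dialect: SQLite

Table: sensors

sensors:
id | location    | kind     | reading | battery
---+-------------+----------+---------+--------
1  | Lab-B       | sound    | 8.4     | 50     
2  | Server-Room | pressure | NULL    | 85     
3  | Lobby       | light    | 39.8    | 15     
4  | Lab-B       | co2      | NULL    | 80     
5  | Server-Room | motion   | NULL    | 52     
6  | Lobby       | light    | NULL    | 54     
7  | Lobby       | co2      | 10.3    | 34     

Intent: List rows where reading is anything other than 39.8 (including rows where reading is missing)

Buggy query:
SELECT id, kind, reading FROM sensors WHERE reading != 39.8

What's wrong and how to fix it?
Bug: Inequality against NULL is unknown, not true; rows with NULL are dropped

Fix: Add an explicit OR reading IS NULL to include the missing-value rows

Corrected query:
SELECT id, kind, reading FROM sensors WHERE reading != 39.8 OR reading IS NULL

Result:
id | kind     | reading
---+----------+--------
1  | sound    | 8.4    
2  | pressure | NULL   
4  | co2      | NULL   
5  | motion   | NULL   
6  | light    | NULL   
7  | co2      | 10.3   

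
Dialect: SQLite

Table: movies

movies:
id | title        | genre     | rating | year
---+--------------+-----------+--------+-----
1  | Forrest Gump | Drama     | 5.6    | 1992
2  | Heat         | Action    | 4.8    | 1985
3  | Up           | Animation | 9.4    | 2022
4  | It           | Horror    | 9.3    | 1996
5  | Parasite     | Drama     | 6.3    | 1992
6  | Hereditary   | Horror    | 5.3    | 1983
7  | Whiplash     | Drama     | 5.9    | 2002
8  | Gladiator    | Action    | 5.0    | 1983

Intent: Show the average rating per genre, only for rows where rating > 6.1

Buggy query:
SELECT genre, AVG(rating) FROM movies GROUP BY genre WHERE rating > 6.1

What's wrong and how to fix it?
Bug: WHERE cannot follow GROUP BY

Fix: Move the WHERE clause before GROUP BY

Corrected query:
SELECT genre, AVG(rating) FROM movies WHERE rating > 6.1 GROUP BY genre

Result:
genre     | AVG(rating)
----------+------------
Animation | 9.4        
Drama     | 6.3        
Horror    | 9.3        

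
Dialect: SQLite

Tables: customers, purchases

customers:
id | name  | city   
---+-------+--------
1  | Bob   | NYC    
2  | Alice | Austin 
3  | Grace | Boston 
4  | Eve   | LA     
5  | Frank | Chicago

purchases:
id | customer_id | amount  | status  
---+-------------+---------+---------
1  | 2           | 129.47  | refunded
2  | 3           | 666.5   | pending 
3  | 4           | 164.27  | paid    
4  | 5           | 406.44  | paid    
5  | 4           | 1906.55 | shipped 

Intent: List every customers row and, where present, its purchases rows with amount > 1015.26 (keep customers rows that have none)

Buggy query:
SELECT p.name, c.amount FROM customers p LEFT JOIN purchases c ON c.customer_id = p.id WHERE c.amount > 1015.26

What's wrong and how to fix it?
Bug: A WHERE condition on the right-hand table after LEFT JOIN drops unmatched parents

Fix: Move the right-table condition into the ON clause so unmatched parents are kept

Corrected query:
SELECT p.name, c.amount FROM customers p LEFT JOIN purchases c ON c.customer_id = p.id AND c.amount > 1015.26

Result:
name  | amount 
------+--------
Bob   | NULL   
Alice | NULL   
Grace | NULL   
Eve   | 1906.55
Frank | NULL   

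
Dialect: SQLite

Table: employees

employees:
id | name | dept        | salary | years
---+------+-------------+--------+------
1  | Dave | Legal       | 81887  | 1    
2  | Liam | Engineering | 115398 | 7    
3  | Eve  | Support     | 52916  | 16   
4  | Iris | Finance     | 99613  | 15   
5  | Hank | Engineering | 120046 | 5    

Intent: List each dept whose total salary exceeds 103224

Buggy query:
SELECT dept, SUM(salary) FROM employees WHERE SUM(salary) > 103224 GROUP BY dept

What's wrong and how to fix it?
Bug: WHERE runs before GROUP BY, so aggregates aren't available there

Fix: Use HAVING (which filters groups after aggregation) instead of WHERE

Corrected query:
SELECT dept, SUM(salary) FROM employees GROUP BY dept HAVING SUM(salary) > 103224

Result:
dept        | SUM(salary)
------------+------------
Engineering | 235444     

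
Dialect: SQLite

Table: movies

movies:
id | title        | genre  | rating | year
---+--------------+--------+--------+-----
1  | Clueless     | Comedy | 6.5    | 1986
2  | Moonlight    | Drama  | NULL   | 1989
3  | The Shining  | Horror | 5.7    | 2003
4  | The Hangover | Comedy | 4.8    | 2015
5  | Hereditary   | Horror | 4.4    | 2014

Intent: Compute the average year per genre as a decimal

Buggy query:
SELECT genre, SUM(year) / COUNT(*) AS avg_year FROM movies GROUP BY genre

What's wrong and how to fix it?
Bug: Both operands are integers, so '/' performs integer division and truncates

Fix: Multiply by 1.0 (or CAST to REAL) to force floating-point division

Corrected query:
SELECT genre, SUM(year) * 1.0 / COUNT(*) AS avg_year FROM movies GROUP BY genre

Result:
genre  | avg_year
-------+---------
Comedy | 2000.5  
Drama  | 1989    
Horror | 2008.5  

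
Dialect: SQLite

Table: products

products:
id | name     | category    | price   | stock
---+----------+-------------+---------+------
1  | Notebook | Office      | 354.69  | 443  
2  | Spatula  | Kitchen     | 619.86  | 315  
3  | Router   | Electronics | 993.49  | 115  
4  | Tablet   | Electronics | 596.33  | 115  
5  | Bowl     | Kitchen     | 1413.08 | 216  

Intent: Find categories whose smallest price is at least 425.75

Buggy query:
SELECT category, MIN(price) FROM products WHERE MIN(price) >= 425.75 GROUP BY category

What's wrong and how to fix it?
Bug: MIN() in WHERE is a misuse of aggregate

Fix: Use HAVING for the per-group MIN condition

Corrected query:
SELECT category, MIN(price) FROM products GROUP BY category HAVING MIN(price) >= 425.75

Result:
category    | MIN(price)
------------+-----------
Electronics | 596.33    
Kitchen     | 619.86    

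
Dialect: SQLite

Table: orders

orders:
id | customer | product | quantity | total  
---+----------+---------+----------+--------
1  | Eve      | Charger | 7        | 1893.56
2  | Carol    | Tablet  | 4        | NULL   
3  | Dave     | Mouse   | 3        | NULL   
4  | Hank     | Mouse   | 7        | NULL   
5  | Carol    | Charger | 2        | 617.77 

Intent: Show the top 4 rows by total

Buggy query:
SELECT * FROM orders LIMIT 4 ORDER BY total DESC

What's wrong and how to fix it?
Bug: ORDER BY cannot follow LIMIT; LIMIT is the final clause

Fix: Swap the clauses: ORDER BY first, then LIMIT

Corrected query:
SELECT * FROM orders ORDER BY total DESC LIMIT 4

Result:
id | customer | product | quantity | total  
---+----------+---------+----------+--------
1  | Eve      | Charger | 7        | 1893.56
5  | Carol    | Charger | 2        | 617.77 
2  | Carol    | Tablet  | 4        | NULL   
3  | Dave     | Mouse   | 3        | NULL   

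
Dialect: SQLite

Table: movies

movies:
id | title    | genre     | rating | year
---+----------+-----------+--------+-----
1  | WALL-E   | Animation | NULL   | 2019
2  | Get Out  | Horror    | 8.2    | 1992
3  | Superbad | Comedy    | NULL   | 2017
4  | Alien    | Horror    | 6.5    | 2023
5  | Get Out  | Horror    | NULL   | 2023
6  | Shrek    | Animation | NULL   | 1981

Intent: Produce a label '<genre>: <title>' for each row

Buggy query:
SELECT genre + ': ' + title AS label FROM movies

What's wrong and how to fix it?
Bug: '+' is numeric addition; on text columns SQLite converts them to 0 instead of concatenating

Fix: Use the || operator for string concatenation

Corrected query:
SELECT genre || ': ' || title AS label FROM movies

Result:
label            
-----------------
Animation: WALL-E
Horror: Get Out  
Comedy: Superbad 
Horror: Alien    
Horror: Get Out  
Animation: Shrek 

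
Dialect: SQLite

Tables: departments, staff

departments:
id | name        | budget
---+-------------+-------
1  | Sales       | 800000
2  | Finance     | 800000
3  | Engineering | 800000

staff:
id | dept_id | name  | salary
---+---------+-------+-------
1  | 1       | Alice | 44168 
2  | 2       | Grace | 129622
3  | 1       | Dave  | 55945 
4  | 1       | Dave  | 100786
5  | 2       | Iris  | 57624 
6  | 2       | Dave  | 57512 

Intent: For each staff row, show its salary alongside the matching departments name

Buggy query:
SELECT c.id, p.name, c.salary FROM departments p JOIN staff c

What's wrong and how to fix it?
Bug: JOIN with no ON clause produces a cartesian product; every staff row pairs with every departments row

Fix: Add ON c.dept_id = p.id to the JOIN

Corrected query:
SELECT c.id, p.name, c.salary FROM departments p JOIN staff c ON c.dept_id = p.id

Result:
id | name    | salary
---+---------+-------
1  | Sales   | 44168 
2  | Finance | 129622
3  | Sales   | 55945 
4  | Sales   | 100786
5  | Finance | 57624 
6  | Finance | 57512 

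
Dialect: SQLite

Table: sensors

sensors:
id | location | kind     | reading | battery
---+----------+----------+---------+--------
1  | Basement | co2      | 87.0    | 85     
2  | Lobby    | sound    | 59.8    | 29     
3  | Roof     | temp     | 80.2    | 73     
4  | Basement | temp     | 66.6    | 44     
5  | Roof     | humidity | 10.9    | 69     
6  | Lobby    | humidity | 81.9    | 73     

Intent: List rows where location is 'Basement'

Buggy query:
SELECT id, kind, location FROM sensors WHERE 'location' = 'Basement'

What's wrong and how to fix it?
Bug: Single quotes denote string literals in SQL; the column name is being compared as a constant string

Fix: Reference the column as location without single quotes

Corrected query:
SELECT id, kind, location FROM sensors WHERE location = 'Basement'

Result:
id | kind | location
---+------+---------
1  | co2  | Basement
4  | temp | Basement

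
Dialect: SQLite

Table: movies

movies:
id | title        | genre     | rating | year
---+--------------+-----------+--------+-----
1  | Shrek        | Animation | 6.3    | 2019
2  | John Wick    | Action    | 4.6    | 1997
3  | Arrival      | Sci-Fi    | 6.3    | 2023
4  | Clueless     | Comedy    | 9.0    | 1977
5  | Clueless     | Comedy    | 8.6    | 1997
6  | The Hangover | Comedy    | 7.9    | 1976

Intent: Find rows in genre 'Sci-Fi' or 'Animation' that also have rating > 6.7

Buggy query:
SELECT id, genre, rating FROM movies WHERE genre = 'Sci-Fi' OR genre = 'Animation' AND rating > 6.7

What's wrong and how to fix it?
Bug: Without parentheses, AND is evaluated before OR, so the rating filter only applies to the 'Animation' branch

Fix: Add parentheses around the OR so the AND applies to both alternatives

Corrected query:
SELECT id, genre, rating FROM movies WHERE (genre = 'Sci-Fi' OR genre = 'Animation') AND rating > 6.7

Result:
(no rows)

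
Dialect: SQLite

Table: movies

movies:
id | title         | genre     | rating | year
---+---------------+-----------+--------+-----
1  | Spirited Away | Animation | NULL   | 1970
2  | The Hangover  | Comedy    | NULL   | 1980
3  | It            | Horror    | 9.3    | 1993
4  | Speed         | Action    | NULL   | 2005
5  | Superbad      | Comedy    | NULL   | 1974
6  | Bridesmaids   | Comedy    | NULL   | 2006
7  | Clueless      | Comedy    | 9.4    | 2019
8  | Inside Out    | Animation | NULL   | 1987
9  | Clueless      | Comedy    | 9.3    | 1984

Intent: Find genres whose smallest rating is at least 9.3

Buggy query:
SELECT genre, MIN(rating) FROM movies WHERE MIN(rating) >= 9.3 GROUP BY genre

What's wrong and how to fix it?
Bug: Aggregates like MIN are computed per group after WHERE runs

Fix: Use HAVING for the per-group MIN condition

Corrected query:
SELECT genre, MIN(rating) FROM movies GROUP BY genre HAVING MIN(rating) >= 9.3

Result:
genre  | MIN(rating)
-------+------------
Comedy | 9.3        
Horror | 9.3        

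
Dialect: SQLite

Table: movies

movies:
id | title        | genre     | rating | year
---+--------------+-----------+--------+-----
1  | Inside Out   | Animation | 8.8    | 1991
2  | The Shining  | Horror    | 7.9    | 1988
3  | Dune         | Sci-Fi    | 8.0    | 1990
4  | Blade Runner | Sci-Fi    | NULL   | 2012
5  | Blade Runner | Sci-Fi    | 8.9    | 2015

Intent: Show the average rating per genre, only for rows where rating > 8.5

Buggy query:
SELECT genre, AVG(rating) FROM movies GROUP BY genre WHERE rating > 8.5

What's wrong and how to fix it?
Bug: Row-level WHERE must come before GROUP BY in the clause order

Fix: Place WHERE between FROM and GROUP BY

Corrected query:
SELECT genre, AVG(rating) FROM movies WHERE rating > 8.5 GROUP BY genre

Result:
genre     | AVG(rating)
----------+------------
Animation | 8.8        
Sci-Fi    | 8.9        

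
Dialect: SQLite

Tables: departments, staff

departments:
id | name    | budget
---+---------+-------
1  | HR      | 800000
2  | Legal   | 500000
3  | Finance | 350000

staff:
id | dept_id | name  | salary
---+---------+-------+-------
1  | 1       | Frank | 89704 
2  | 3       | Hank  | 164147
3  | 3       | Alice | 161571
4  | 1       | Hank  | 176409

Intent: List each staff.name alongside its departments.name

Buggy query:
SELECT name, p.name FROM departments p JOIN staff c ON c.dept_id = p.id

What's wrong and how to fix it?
Bug: 'name' exists in both joined tables, so the database can't tell which one is meant

Fix: Prefix ambiguous columns with the table alias

Corrected query:
SELECT c.name, p.name FROM departments p JOIN staff c ON c.dept_id = p.id

Result:
name  | name   
------+--------
Frank | HR     
Hank  | Finance
Alice | Finance
Hank  | HR     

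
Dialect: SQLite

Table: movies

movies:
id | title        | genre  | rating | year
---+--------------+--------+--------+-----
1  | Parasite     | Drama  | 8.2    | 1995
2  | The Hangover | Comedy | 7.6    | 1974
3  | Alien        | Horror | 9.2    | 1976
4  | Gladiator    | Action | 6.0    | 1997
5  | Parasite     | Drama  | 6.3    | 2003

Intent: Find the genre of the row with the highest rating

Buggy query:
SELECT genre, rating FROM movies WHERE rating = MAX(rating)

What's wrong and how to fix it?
Bug: MAX(rating) is an aggregate and cannot be used directly in WHERE

Fix: Wrap MAX in a scalar subquery so WHERE compares against a single value

Corrected query:
SELECT genre, rating FROM movies WHERE rating = (SELECT MAX(rating) FROM movies)

Result:
genre  | rating
-------+-------
Horror | 9.2   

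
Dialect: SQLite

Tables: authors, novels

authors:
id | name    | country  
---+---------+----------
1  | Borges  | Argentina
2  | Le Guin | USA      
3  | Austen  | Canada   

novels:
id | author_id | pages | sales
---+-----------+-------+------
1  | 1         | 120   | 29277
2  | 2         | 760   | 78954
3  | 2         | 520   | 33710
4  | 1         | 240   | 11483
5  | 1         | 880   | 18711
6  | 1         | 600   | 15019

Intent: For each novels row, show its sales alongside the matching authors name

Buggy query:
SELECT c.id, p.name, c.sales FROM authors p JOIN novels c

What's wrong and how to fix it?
Bug: Missing join condition: each novels row is matched to all authors rows instead of just its own

Fix: Specify the join condition linking the foreign key to the parent id

Corrected query:
SELECT c.id, p.name, c.sales FROM authors p JOIN novels c ON c.author_id = p.id

Result:
id | name    | sales
---+---------+------
1  | Borges  | 29277
2  | Le Guin | 78954
3  | Le Guin | 33710
4  | Borges  | 11483
5  | Borges  | 18711
6  | Borges  | 15019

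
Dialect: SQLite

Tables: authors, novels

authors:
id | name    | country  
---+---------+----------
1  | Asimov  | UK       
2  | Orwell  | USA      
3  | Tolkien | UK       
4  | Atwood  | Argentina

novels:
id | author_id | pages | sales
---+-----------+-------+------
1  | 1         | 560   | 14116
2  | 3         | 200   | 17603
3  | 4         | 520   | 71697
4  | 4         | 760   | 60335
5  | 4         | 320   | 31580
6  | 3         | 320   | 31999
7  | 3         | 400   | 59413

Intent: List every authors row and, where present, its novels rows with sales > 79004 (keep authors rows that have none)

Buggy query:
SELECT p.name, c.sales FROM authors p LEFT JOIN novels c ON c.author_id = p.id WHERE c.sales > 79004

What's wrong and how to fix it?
Bug: A WHERE condition on the right-hand table after LEFT JOIN drops unmatched parents

Fix: Put 'c.sales > 79004' in the JOIN's ON clause instead of WHERE

Corrected query:
SELECT p.name, c.sales FROM authors p LEFT JOIN novels c ON c.author_id = p.id AND c.sales > 79004

Result:
name    | sales
--------+------
Asimov  | NULL 
Orwell  | NULL 
Tolkien | NULL 
Atwood  | NULL 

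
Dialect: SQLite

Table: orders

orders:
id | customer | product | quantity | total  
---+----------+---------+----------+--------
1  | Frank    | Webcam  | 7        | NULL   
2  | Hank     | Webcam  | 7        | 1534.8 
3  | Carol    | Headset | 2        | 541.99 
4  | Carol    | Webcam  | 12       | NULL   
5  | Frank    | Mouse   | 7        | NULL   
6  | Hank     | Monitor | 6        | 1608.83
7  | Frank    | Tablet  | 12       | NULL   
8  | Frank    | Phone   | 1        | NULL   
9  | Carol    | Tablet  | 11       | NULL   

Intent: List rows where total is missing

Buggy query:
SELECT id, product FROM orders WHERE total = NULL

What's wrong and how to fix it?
Bug: '= NULL' is always unknown in SQL three-valued logic, so no rows match

Fix: Use IS NULL to test for NULL

Corrected query:
SELECT id, product FROM orders WHERE total IS NULL

Result:
id | product
---+--------
1  | Webcam 
4  | Webcam 
5  | Mouse  
7  | Tablet 
8  | Phone  
9  | Tablet 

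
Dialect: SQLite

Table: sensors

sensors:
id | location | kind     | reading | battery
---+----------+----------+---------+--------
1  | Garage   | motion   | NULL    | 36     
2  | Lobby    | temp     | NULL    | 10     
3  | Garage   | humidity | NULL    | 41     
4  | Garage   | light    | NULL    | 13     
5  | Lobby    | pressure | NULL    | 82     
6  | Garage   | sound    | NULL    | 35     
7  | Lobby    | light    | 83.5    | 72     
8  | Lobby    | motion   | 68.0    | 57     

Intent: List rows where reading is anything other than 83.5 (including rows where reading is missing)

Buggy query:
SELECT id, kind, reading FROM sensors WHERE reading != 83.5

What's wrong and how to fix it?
Bug: 'reading != 83.5' is unknown when reading is NULL, so NULL rows are silently excluded

Fix: Add an explicit OR reading IS NULL to include the missing-value rows

Corrected query:
SELECT id, kind, reading FROM sensors WHERE reading != 83.5 OR reading IS NULL

Result:
id | kind     | reading
---+----------+--------
1  | motion   | NULL   
2  | temp     | NULL   
3  | humidity | NULL   
4  | light    | NULL   
5  | pressure | NULL   
6  | sound    | NULL   
8  | motion   | 68     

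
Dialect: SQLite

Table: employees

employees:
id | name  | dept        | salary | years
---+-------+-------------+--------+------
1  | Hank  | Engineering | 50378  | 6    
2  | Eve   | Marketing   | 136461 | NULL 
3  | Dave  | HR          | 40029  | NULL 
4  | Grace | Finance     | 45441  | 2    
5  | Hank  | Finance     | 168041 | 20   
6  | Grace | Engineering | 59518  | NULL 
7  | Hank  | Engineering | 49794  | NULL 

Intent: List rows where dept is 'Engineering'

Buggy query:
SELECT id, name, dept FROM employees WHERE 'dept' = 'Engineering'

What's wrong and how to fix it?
Bug: Single quotes denote string literals in SQL; the column name is being compared as a constant string

Fix: Remove the quotes around the column name (or use double quotes for an identifier)

Corrected query:
SELECT id, name, dept FROM employees WHERE dept = 'Engineering'

Result:
id | name  | dept       
---+-------+------------
1  | Hank  | Engineering
6  | Grace | Engineering
7  | Hank  | Engineering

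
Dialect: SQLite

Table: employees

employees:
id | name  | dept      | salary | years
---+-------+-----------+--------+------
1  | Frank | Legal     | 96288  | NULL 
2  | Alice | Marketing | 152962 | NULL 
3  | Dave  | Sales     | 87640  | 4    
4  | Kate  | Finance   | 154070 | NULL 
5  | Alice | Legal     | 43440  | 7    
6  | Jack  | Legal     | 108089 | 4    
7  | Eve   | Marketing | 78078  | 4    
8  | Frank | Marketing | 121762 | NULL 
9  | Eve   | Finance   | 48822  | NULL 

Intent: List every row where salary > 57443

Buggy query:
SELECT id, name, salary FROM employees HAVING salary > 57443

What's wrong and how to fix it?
Bug: HAVING filters the output of aggregation, but this query has no GROUP BY and no aggregate functions, so SQLite rejects it (HAVING clause on a non-aggregate query); the condition here is per row

Fix: Use WHERE for row-level filtering

Corrected query:
SELECT id, name, salary FROM employees WHERE salary > 57443

Result:
id | name  | salary
---+-------+-------
1  | Frank | 96288 
2  | Alice | 152962
3  | Dave  | 87640 
4  | Kate  | 154070
6  | Jack  | 108089
7  | Eve   | 78078 
8  | Frank | 121762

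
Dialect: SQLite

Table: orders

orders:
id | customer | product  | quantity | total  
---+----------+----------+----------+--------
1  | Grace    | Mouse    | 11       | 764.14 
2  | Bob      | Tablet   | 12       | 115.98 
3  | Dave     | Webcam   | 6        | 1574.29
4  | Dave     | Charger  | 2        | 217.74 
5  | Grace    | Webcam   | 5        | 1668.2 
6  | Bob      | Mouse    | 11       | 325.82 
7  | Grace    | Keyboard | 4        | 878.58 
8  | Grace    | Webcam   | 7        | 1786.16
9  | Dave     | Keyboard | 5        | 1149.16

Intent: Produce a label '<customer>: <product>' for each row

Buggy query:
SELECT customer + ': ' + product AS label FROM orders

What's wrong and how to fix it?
Bug: '+' is numeric addition; on text columns SQLite converts them to 0 instead of concatenating

Fix: Use the || operator for string concatenation

Corrected query:
SELECT customer || ': ' || product AS label FROM orders

Result:
label          
---------------
Grace: Mouse   
Bob: Tablet    
Dave: Webcam   
Dave: Charger  
Grace: Webcam  
Bob: Mouse     
Grace: Keyboard
Grace: Webcam  
Dave: Keyboard 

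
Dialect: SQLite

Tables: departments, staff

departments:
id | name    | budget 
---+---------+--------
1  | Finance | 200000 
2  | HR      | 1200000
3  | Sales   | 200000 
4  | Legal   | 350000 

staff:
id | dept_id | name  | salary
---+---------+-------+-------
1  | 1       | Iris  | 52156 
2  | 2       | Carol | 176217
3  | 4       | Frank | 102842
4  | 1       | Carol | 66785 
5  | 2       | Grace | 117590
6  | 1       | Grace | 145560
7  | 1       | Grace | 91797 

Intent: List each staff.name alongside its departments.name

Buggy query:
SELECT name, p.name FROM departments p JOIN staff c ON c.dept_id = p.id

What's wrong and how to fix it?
Bug: Both tables have a 'name' column; the unqualified reference is ambiguous

Fix: Prefix ambiguous columns with the table alias

Corrected query:
SELECT c.name, p.name FROM departments p JOIN staff c ON c.dept_id = p.id

Result:
name  | name   
------+--------
Iris  | Finance
Carol | HR     
Frank | Legal  
Carol | Finance
Grace | HR     
Grace | Finance
Grace | Finance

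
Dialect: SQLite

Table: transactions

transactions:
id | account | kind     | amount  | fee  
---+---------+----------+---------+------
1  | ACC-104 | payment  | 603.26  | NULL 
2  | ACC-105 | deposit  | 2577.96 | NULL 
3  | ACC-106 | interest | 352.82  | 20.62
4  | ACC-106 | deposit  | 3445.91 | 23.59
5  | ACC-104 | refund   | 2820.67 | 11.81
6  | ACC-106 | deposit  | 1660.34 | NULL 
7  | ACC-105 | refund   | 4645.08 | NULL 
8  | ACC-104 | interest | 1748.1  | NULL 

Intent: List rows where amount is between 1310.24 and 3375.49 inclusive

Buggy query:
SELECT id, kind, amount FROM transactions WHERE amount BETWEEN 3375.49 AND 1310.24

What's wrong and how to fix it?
Bug: The bounds are reversed; BETWEEN a AND b requires a <= b to match anything

Fix: Write BETWEEN 1310.24 AND 3375.49

Corrected query:
SELECT id, kind, amount FROM transactions WHERE amount BETWEEN 1310.24 AND 3375.49

Result:
id | kind     | amount 
---+----------+--------
2  | deposit  | 2577.96
5  | refund   | 2820.67
6  | deposit  | 1660.34
8  | interest | 1748.1 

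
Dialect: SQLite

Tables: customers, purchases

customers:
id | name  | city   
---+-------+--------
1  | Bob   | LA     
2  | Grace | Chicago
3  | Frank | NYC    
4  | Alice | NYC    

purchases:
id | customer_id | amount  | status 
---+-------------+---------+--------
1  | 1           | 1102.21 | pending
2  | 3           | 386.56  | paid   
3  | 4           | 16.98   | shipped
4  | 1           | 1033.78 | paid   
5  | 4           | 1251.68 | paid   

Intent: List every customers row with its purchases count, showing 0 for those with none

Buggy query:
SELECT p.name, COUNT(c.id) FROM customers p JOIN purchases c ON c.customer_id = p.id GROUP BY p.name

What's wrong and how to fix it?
Bug: An inner join excludes parents with zero children

Fix: Switch to LEFT JOIN to retain unmatched parent rows

Corrected query:
SELECT p.name, COUNT(c.id) FROM customers p LEFT JOIN purchases c ON c.customer_id = p.id GROUP BY p.name

Result:
name  | COUNT(c.id)
------+------------
Alice | 2          
Bob   | 2          
Frank | 1          
Grace | 0          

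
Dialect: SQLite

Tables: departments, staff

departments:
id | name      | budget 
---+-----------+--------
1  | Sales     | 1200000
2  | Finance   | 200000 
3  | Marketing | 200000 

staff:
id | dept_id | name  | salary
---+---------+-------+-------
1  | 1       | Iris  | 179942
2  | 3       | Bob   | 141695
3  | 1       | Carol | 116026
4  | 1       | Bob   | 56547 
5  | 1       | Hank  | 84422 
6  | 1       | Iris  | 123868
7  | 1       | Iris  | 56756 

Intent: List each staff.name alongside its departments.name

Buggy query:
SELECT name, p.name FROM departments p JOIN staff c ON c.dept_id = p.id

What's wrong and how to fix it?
Bug: 'name' exists in both joined tables, so the database can't tell which one is meant

Fix: Qualify the column with its table alias (c.name)

Corrected query:
SELECT c.name, p.name FROM departments p JOIN staff c ON c.dept_id = p.id

Result:
name  | name     
------+----------
Iris  | Sales    
Bob   | Marketing
Carol | Sales    
Bob   | Sales    
Hank  | Sales    
Iris  | Sales    
Iris  | Sales    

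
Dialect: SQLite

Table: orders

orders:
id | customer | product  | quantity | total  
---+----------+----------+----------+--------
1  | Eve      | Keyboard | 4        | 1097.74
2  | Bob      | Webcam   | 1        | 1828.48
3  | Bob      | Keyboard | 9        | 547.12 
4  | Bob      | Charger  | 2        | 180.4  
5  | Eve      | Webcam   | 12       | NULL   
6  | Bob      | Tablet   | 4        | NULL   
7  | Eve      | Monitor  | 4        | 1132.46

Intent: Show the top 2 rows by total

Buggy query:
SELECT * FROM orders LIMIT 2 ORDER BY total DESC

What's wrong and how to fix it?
Bug: LIMIT must come after ORDER BY

Fix: Swap the clauses: ORDER BY first, then LIMIT

Corrected query:
SELECT * FROM orders ORDER BY total DESC LIMIT 2

Result:
id | customer | product | quantity | total  
---+----------+---------+----------+--------
2  | Bob      | Webcam  | 1        | 1828.48
7  | Eve      | Monitor | 4        | 1132.46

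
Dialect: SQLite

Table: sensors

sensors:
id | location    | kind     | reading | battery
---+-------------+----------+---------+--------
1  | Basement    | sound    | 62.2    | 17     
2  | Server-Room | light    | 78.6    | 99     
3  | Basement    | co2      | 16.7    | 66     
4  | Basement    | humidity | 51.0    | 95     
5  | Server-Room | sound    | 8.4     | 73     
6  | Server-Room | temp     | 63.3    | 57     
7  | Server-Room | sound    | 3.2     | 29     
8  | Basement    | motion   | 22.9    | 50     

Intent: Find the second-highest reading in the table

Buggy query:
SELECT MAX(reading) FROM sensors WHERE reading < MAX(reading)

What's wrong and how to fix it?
Bug: The inner MAX is an aggregate inside WHERE, which is not allowed

Fix: Compute the overall MAX in a subquery, then take MAX of rows below it

Corrected query:
SELECT MAX(reading) FROM sensors WHERE reading < (SELECT MAX(reading) FROM sensors)

Result:
MAX(reading)
------------
63.3        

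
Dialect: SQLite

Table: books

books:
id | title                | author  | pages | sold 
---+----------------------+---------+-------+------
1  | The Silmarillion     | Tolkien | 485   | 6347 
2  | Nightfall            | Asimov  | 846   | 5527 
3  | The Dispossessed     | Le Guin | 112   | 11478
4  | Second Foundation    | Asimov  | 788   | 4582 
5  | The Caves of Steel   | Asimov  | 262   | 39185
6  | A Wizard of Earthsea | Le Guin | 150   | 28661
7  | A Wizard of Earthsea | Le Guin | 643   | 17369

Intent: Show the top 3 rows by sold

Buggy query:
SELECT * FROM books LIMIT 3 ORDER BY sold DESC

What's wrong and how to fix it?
Bug: ORDER BY cannot follow LIMIT; LIMIT is the final clause

Fix: Sort with ORDER BY, then apply LIMIT

Corrected query:
SELECT * FROM books ORDER BY sold DESC LIMIT 3

Result:
id | title                | author  | pages | sold 
---+----------------------+---------+-------+------
5  | The Caves of Steel   | Asimov  | 262   | 39185
6  | A Wizard of Earthsea | Le Guin | 150   | 28661
7  | A Wizard of Earthsea | Le Guin | 643   | 17369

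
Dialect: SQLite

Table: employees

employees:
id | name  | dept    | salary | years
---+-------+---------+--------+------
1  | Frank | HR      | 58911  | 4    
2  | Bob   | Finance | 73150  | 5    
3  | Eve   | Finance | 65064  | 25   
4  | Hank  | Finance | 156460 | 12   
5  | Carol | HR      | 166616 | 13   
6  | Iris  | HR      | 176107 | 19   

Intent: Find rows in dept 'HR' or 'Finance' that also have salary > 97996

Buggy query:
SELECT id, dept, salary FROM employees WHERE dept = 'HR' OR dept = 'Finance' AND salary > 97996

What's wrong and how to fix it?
Bug: Without parentheses, AND is evaluated before OR, so the salary filter only applies to the 'Finance' branch

Fix: Group the OR with parentheses (or use IN), then AND the threshold

Corrected query:
SELECT id, dept, salary FROM employees WHERE (dept = 'HR' OR dept = 'Finance') AND salary > 97996

Result:
id | dept    | salary
---+---------+-------
4  | Finance | 156460
5  | HR      | 166616
6  | HR      | 176107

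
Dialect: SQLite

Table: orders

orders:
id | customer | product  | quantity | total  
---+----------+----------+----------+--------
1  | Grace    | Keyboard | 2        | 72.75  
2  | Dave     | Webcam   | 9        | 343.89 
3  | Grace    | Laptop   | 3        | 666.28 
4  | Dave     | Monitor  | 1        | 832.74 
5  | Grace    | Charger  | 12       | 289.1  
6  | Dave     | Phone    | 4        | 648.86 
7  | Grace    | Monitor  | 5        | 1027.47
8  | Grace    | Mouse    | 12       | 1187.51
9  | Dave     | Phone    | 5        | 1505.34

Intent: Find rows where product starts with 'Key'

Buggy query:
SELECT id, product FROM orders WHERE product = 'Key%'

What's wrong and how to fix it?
Bug: '=' compares the literal string including the % character; pattern matching needs LIKE

Fix: Use LIKE for wildcard pattern matching

Corrected query:
SELECT id, product FROM orders WHERE product LIKE 'Key%'

Result:
id | product 
---+---------
1  | Keyboard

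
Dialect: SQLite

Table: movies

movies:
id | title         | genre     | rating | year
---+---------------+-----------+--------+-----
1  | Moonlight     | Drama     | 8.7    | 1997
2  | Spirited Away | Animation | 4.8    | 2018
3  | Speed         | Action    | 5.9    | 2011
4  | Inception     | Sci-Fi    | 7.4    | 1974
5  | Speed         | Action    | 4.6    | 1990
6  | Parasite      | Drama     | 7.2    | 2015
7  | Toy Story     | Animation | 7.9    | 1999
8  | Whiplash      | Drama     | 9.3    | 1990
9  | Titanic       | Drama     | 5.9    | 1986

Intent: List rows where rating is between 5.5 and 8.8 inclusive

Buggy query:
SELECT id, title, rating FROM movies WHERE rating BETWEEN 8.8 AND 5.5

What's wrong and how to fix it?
Bug: BETWEEN expects the lower bound first; with 8.8 AND 5.5 the range is empty

Fix: Write BETWEEN 5.5 AND 8.8

Corrected query:
SELECT id, title, rating FROM movies WHERE rating BETWEEN 5.5 AND 8.8

Result:
id | title     | rating
---+-----------+-------
1  | Moonlight | 8.7   
3  | Speed     | 5.9   
4  | Inception | 7.4   
6  | Parasite  | 7.2   
7  | Toy Story | 7.9   
9  | Titanic   | 5.9   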